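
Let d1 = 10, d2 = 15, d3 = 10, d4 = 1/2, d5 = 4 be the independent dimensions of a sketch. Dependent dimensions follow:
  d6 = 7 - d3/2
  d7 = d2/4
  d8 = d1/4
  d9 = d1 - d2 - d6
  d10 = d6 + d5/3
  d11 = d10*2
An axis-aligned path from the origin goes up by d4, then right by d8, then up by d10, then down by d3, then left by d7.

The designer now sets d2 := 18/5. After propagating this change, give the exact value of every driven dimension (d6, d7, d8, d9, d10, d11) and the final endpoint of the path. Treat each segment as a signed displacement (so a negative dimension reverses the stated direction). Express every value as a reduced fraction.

d6 = 2
d7 = 9/10
d8 = 5/2
d9 = 22/5
d10 = 10/3
d11 = 20/3
endpoint = (8/5, -37/6)

Apply edit: d2 := 18/5
  d6 = 7 - d3/2 = 2
  d7 = d2/4 = 9/10
  d8 = d1/4 = 5/2
  d9 = d1 - d2 - d6 = 22/5
  d10 = d6 + d5/3 = 10/3
  d11 = d10*2 = 20/3
Walk from origin (0, 0):
  seg 1: up by d4 = 1/2 → (0, 1/2)
  seg 2: right by d8 = 5/2 → (5/2, 1/2)
  seg 3: up by d10 = 10/3 → (5/2, 23/6)
  seg 4: down by d3 = 10 → (5/2, -37/6)
  seg 5: left by d7 = 9/10 → (8/5, -37/6)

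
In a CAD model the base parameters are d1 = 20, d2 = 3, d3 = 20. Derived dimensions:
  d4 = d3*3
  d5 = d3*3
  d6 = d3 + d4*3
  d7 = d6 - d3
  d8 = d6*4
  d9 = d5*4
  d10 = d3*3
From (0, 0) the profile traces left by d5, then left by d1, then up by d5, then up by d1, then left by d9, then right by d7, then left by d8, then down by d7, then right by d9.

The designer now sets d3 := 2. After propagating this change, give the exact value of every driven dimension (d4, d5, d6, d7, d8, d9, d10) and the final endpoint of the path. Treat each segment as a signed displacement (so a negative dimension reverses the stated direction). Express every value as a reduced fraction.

d4 = 6
d5 = 6
d6 = 20
d7 = 18
d8 = 80
d9 = 24
d10 = 6
endpoint = (-88, 8)

Apply edit: d3 := 2
  d4 = d3*3 = 6
  d5 = d3*3 = 6
  d6 = d3 + d4*3 = 20
  d7 = d6 - d3 = 18
  d8 = d6*4 = 80
  d9 = d5*4 = 24
  d10 = d3*3 = 6
Walk from origin (0, 0):
  seg 1: left by d5 = 6 → (-6, 0)
  seg 2: left by d1 = 20 → (-26, 0)
  seg 3: up by d5 = 6 → (-26, 6)
  seg 4: up by d1 = 20 → (-26, 26)
  seg 5: left by d9 = 24 → (-50, 26)
  seg 6: right by d7 = 18 → (-32, 26)
  seg 7: left by d8 = 80 → (-112, 26)
  seg 8: down by d7 = 18 → (-112, 8)
  seg 9: right by d9 = 24 → (-88, 8)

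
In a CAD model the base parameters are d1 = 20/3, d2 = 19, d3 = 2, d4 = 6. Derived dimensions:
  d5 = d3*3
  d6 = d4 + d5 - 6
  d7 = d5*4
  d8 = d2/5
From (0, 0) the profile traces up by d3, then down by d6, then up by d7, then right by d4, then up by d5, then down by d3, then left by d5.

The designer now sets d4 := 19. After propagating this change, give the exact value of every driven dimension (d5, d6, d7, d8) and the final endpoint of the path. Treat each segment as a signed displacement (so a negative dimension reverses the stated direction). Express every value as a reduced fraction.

Apply edit: d4 := 19
  d5 = d3*3 = 6
  d6 = d4 + d5 - 6 = 19
  d7 = d5*4 = 24
  d8 = d2/5 = 19/5
Walk from origin (0, 0):
  seg 1: up by d3 = 2 → (0, 2)
  seg 2: down by d6 = 19 → (0, -17)
  seg 3: up by d7 = 24 → (0, 7)
  seg 4: right by d4 = 19 → (19, 7)
  seg 5: up by d5 = 6 → (19, 13)
  seg 6: down by d3 = 2 → (19, 11)
  seg 7: left by d5 = 6 → (13, 11)

d5 = 6
d6 = 19
d7 = 24
d8 = 19/5
endpoint = (13, 11)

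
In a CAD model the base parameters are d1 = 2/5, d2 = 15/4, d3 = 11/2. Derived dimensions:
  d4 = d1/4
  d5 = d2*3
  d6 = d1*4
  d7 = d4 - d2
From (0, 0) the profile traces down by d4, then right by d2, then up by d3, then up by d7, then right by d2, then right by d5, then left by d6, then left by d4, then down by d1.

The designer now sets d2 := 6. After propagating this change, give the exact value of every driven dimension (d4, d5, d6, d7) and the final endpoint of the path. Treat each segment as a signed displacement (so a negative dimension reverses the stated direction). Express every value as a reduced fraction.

d4 = 1/10
d5 = 18
d6 = 8/5
d7 = -59/10
endpoint = (283/10, -9/10)

Apply edit: d2 := 6
  d4 = d1/4 = 1/10
  d5 = d2*3 = 18
  d6 = d1*4 = 8/5
  d7 = d4 - d2 = -59/10
Walk from origin (0, 0):
  seg 1: down by d4 = 1/10 → (0, -1/10)
  seg 2: right by d2 = 6 → (6, -1/10)
  seg 3: up by d3 = 11/2 → (6, 27/5)
  seg 4: up by d7 = -59/10 → (6, -1/2)
  seg 5: right by d2 = 6 → (12, -1/2)
  seg 6: right by d5 = 18 → (30, -1/2)
  seg 7: left by d6 = 8/5 → (142/5, -1/2)
  seg 8: left by d4 = 1/10 → (283/10, -1/2)
  seg 9: down by d1 = 2/5 → (283/10, -9/10)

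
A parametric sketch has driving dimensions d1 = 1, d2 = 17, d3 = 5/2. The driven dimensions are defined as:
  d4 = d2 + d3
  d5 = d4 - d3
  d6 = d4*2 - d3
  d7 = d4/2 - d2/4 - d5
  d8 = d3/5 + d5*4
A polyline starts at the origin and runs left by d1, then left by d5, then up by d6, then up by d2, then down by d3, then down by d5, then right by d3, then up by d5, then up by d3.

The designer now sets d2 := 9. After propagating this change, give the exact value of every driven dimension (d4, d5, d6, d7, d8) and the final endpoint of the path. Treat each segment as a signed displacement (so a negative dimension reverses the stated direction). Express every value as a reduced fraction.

Apply edit: d2 := 9
  d4 = d2 + d3 = 23/2
  d5 = d4 - d3 = 9
  d6 = d4*2 - d3 = 41/2
  d7 = d4/2 - d2/4 - d5 = -11/2
  d8 = d3/5 + d5*4 = 73/2
Walk from origin (0, 0):
  seg 1: left by d1 = 1 → (-1, 0)
  seg 2: left by d5 = 9 → (-10, 0)
  seg 3: up by d6 = 41/2 → (-10, 41/2)
  seg 4: up by d2 = 9 → (-10, 59/2)
  seg 5: down by d3 = 5/2 → (-10, 27)
  seg 6: down by d5 = 9 → (-10, 18)
  seg 7: right by d3 = 5/2 → (-15/2, 18)
  seg 8: up by d5 = 9 → (-15/2, 27)
  seg 9: up by d3 = 5/2 → (-15/2, 59/2)

d4 = 23/2
d5 = 9
d6 = 41/2
d7 = -11/2
d8 = 73/2
endpoint = (-15/2, 59/2)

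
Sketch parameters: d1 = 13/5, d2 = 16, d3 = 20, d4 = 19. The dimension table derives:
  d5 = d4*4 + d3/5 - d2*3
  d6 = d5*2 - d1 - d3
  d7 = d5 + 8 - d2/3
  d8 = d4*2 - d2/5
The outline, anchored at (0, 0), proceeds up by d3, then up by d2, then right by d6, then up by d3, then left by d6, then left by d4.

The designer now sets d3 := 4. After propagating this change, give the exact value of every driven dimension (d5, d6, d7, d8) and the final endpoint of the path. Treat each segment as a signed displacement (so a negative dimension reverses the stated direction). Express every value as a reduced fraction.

d5 = 144/5
d6 = 51
d7 = 472/15
d8 = 174/5
endpoint = (-19, 24)

Apply edit: d3 := 4
  d5 = d4*4 + d3/5 - d2*3 = 144/5
  d6 = d5*2 - d1 - d3 = 51
  d7 = d5 + 8 - d2/3 = 472/15
  d8 = d4*2 - d2/5 = 174/5
Walk from origin (0, 0):
  seg 1: up by d3 = 4 → (0, 4)
  seg 2: up by d2 = 16 → (0, 20)
  seg 3: right by d6 = 51 → (51, 20)
  seg 4: up by d3 = 4 → (51, 24)
  seg 5: left by d6 = 51 → (0, 24)
  seg 6: left by d4 = 19 → (-19, 24)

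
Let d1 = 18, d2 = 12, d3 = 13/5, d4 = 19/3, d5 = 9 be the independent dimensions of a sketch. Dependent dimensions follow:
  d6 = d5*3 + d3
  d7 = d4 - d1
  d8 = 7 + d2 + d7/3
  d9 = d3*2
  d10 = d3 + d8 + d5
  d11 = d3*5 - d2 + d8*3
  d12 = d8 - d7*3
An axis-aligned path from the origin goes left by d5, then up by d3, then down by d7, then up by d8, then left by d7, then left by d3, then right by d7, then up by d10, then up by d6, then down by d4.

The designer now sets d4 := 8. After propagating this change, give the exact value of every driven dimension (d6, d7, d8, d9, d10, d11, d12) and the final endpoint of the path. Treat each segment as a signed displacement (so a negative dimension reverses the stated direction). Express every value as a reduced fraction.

Apply edit: d4 := 8
  d6 = d5*3 + d3 = 148/5
  d7 = d4 - d1 = -10
  d8 = 7 + d2 + d7/3 = 47/3
  d9 = d3*2 = 26/5
  d10 = d3 + d8 + d5 = 409/15
  d11 = d3*5 - d2 + d8*3 = 48
  d12 = d8 - d7*3 = 137/3
Walk from origin (0, 0):
  seg 1: left by d5 = 9 → (-9, 0)
  seg 2: up by d3 = 13/5 → (-9, 13/5)
  seg 3: down by d7 = -10 → (-9, 63/5)
  seg 4: up by d8 = 47/3 → (-9, 424/15)
  seg 5: left by d7 = -10 → (1, 424/15)
  seg 6: left by d3 = 13/5 → (-8/5, 424/15)
  seg 7: right by d7 = -10 → (-58/5, 424/15)
  seg 8: up by d10 = 409/15 → (-58/5, 833/15)
  seg 9: up by d6 = 148/5 → (-58/5, 1277/15)
  seg 10: down by d4 = 8 → (-58/5, 1157/15)

d6 = 148/5
d7 = -10
d8 = 47/3
d9 = 26/5
d10 = 409/15
d11 = 48
d12 = 137/3
endpoint = (-58/5, 1157/15)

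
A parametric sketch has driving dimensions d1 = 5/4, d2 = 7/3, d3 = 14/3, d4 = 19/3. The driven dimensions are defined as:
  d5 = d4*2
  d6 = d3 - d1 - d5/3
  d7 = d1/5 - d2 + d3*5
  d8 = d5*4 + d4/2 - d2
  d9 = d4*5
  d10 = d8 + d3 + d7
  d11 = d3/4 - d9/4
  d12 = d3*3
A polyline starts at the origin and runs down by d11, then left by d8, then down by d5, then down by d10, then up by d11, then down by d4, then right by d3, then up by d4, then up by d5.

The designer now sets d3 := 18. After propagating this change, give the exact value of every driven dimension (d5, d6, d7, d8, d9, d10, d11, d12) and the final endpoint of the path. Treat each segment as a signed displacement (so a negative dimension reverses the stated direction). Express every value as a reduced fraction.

Apply edit: d3 := 18
  d5 = d4*2 = 38/3
  d6 = d3 - d1 - d5/3 = 451/36
  d7 = d1/5 - d2 + d3*5 = 1055/12
  d8 = d5*4 + d4/2 - d2 = 103/2
  d9 = d4*5 = 95/3
  d10 = d8 + d3 + d7 = 1889/12
  d11 = d3/4 - d9/4 = -41/12
  d12 = d3*3 = 54
Walk from origin (0, 0):
  seg 1: down by d11 = -41/12 → (0, 41/12)
  seg 2: left by d8 = 103/2 → (-103/2, 41/12)
  seg 3: down by d5 = 38/3 → (-103/2, -37/4)
  seg 4: down by d10 = 1889/12 → (-103/2, -500/3)
  seg 5: up by d11 = -41/12 → (-103/2, -2041/12)
  seg 6: down by d4 = 19/3 → (-103/2, -2117/12)
  seg 7: right by d3 = 18 → (-67/2, -2117/12)
  seg 8: up by d4 = 19/3 → (-67/2, -2041/12)
  seg 9: up by d5 = 38/3 → (-67/2, -1889/12)

d5 = 38/3
d6 = 451/36
d7 = 1055/12
d8 = 103/2
d9 = 95/3
d10 = 1889/12
d11 = -41/12
d12 = 54
endpoint = (-67/2, -1889/12)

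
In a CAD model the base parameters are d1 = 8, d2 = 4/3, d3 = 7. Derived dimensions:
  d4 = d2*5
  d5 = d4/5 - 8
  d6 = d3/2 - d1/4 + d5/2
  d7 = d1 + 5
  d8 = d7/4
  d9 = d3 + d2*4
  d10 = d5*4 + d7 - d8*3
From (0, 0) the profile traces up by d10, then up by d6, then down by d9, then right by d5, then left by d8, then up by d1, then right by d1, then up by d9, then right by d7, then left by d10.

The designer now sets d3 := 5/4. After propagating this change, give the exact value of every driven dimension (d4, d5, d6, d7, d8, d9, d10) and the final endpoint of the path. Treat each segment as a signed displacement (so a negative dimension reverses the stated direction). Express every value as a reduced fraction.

d4 = 20/3
d5 = -20/3
d6 = -113/24
d7 = 13
d8 = 13/4
d9 = 79/12
d10 = -281/12
endpoint = (69/2, -161/8)

Apply edit: d3 := 5/4
  d4 = d2*5 = 20/3
  d5 = d4/5 - 8 = -20/3
  d6 = d3/2 - d1/4 + d5/2 = -113/24
  d7 = d1 + 5 = 13
  d8 = d7/4 = 13/4
  d9 = d3 + d2*4 = 79/12
  d10 = d5*4 + d7 - d8*3 = -281/12
Walk from origin (0, 0):
  seg 1: up by d10 = -281/12 → (0, -281/12)
  seg 2: up by d6 = -113/24 → (0, -225/8)
  seg 3: down by d9 = 79/12 → (0, -833/24)
  seg 4: right by d5 = -20/3 → (-20/3, -833/24)
  seg 5: left by d8 = 13/4 → (-119/12, -833/24)
  seg 6: up by d1 = 8 → (-119/12, -641/24)
  seg 7: right by d1 = 8 → (-23/12, -641/24)
  seg 8: up by d9 = 79/12 → (-23/12, -161/8)
  seg 9: right by d7 = 13 → (133/12, -161/8)
  seg 10: left by d10 = -281/12 → (69/2, -161/8)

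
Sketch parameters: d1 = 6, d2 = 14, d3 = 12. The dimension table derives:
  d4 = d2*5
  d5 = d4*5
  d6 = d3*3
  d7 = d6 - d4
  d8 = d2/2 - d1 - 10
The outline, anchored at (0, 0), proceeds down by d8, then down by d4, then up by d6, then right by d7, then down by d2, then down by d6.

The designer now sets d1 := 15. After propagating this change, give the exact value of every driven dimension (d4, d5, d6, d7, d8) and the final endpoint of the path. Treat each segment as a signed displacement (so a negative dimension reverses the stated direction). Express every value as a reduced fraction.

Apply edit: d1 := 15
  d4 = d2*5 = 70
  d5 = d4*5 = 350
  d6 = d3*3 = 36
  d7 = d6 - d4 = -34
  d8 = d2/2 - d1 - 10 = -18
Walk from origin (0, 0):
  seg 1: down by d8 = -18 → (0, 18)
  seg 2: down by d4 = 70 → (0, -52)
  seg 3: up by d6 = 36 → (0, -16)
  seg 4: right by d7 = -34 → (-34, -16)
  seg 5: down by d2 = 14 → (-34, -30)
  seg 6: down by d6 = 36 → (-34, -66)

d4 = 70
d5 = 350
d6 = 36
d7 = -34
d8 = -18
endpoint = (-34, -66)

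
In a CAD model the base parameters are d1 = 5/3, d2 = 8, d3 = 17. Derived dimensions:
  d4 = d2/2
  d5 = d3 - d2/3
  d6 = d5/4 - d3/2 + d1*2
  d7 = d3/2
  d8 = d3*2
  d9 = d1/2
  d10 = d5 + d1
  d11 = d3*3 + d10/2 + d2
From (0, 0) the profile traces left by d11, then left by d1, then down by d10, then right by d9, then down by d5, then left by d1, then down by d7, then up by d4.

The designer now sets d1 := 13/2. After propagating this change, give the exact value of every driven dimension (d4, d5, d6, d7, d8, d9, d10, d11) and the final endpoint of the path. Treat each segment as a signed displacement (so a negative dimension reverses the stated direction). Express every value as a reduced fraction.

Apply edit: d1 := 13/2
  d4 = d2/2 = 4
  d5 = d3 - d2/3 = 43/3
  d6 = d5/4 - d3/2 + d1*2 = 97/12
  d7 = d3/2 = 17/2
  d8 = d3*2 = 34
  d9 = d1/2 = 13/4
  d10 = d5 + d1 = 125/6
  d11 = d3*3 + d10/2 + d2 = 833/12
Walk from origin (0, 0):
  seg 1: left by d11 = 833/12 → (-833/12, 0)
  seg 2: left by d1 = 13/2 → (-911/12, 0)
  seg 3: down by d10 = 125/6 → (-911/12, -125/6)
  seg 4: right by d9 = 13/4 → (-218/3, -125/6)
  seg 5: down by d5 = 43/3 → (-218/3, -211/6)
  seg 6: left by d1 = 13/2 → (-475/6, -211/6)
  seg 7: down by d7 = 17/2 → (-475/6, -131/3)
  seg 8: up by d4 = 4 → (-475/6, -119/3)

d4 = 4
d5 = 43/3
d6 = 97/12
d7 = 17/2
d8 = 34
d9 = 13/4
d10 = 125/6
d11 = 833/12
endpoint = (-475/6, -119/3)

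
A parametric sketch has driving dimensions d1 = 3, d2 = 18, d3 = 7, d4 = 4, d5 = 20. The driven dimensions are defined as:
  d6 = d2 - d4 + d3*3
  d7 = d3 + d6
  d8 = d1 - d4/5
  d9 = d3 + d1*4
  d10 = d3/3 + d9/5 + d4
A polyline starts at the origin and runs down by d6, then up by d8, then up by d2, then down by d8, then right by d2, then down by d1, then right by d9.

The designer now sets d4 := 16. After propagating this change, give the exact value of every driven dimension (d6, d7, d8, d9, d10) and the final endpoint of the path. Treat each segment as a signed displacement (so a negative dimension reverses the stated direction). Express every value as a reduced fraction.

Apply edit: d4 := 16
  d6 = d2 - d4 + d3*3 = 23
  d7 = d3 + d6 = 30
  d8 = d1 - d4/5 = -1/5
  d9 = d3 + d1*4 = 19
  d10 = d3/3 + d9/5 + d4 = 332/15
Walk from origin (0, 0):
  seg 1: down by d6 = 23 → (0, -23)
  seg 2: up by d8 = -1/5 → (0, -116/5)
  seg 3: up by d2 = 18 → (0, -26/5)
  seg 4: down by d8 = -1/5 → (0, -5)
  seg 5: right by d2 = 18 → (18, -5)
  seg 6: down by d1 = 3 → (18, -8)
  seg 7: right by d9 = 19 → (37, -8)

d6 = 23
d7 = 30
d8 = -1/5
d9 = 19
d10 = 332/15
endpoint = (37, -8)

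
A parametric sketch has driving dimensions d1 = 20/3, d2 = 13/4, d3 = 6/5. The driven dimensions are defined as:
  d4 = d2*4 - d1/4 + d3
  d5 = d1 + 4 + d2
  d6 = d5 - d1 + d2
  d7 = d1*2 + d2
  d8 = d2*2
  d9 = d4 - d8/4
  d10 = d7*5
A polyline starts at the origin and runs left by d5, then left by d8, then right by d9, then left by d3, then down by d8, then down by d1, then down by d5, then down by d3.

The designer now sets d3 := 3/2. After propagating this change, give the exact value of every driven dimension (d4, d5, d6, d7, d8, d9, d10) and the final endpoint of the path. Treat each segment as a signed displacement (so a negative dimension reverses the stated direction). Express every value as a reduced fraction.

d4 = 77/6
d5 = 167/12
d6 = 21/2
d7 = 199/12
d8 = 13/2
d9 = 269/24
d10 = 995/12
endpoint = (-257/24, -343/12)

Apply edit: d3 := 3/2
  d4 = d2*4 - d1/4 + d3 = 77/6
  d5 = d1 + 4 + d2 = 167/12
  d6 = d5 - d1 + d2 = 21/2
  d7 = d1*2 + d2 = 199/12
  d8 = d2*2 = 13/2
  d9 = d4 - d8/4 = 269/24
  d10 = d7*5 = 995/12
Walk from origin (0, 0):
  seg 1: left by d5 = 167/12 → (-167/12, 0)
  seg 2: left by d8 = 13/2 → (-245/12, 0)
  seg 3: right by d9 = 269/24 → (-221/24, 0)
  seg 4: left by d3 = 3/2 → (-257/24, 0)
  seg 5: down by d8 = 13/2 → (-257/24, -13/2)
  seg 6: down by d1 = 20/3 → (-257/24, -79/6)
  seg 7: down by d5 = 167/12 → (-257/24, -325/12)
  seg 8: down by d3 = 3/2 → (-257/24, -343/12)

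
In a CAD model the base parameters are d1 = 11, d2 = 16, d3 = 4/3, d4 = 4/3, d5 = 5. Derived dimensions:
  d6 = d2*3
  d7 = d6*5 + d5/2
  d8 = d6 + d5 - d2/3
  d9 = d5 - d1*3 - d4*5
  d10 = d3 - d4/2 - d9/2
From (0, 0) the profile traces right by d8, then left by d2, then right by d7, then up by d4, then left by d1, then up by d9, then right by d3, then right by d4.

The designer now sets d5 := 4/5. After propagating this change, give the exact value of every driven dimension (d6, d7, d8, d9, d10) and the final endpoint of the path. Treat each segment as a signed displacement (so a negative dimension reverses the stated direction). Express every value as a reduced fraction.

Apply edit: d5 := 4/5
  d6 = d2*3 = 48
  d7 = d6*5 + d5/2 = 1202/5
  d8 = d6 + d5 - d2/3 = 652/15
  d9 = d5 - d1*3 - d4*5 = -583/15
  d10 = d3 - d4/2 - d9/2 = 201/10
Walk from origin (0, 0):
  seg 1: right by d8 = 652/15 → (652/15, 0)
  seg 2: left by d2 = 16 → (412/15, 0)
  seg 3: right by d7 = 1202/5 → (4018/15, 0)
  seg 4: up by d4 = 4/3 → (4018/15, 4/3)
  seg 5: left by d1 = 11 → (3853/15, 4/3)
  seg 6: up by d9 = -583/15 → (3853/15, -563/15)
  seg 7: right by d3 = 4/3 → (1291/5, -563/15)
  seg 8: right by d4 = 4/3 → (3893/15, -563/15)

d6 = 48
d7 = 1202/5
d8 = 652/15
d9 = -583/15
d10 = 201/10
endpoint = (3893/15, -563/15)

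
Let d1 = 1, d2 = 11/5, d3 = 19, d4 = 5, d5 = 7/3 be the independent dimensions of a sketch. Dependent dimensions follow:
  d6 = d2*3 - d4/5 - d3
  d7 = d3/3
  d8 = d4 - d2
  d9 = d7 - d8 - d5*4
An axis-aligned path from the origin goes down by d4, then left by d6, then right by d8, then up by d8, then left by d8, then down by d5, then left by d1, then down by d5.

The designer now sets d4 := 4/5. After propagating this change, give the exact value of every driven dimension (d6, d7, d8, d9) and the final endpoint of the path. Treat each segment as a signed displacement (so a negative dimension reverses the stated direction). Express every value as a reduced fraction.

d6 = -314/25
d7 = 19/3
d8 = -7/5
d9 = -8/5
endpoint = (289/25, -103/15)

Apply edit: d4 := 4/5
  d6 = d2*3 - d4/5 - d3 = -314/25
  d7 = d3/3 = 19/3
  d8 = d4 - d2 = -7/5
  d9 = d7 - d8 - d5*4 = -8/5
Walk from origin (0, 0):
  seg 1: down by d4 = 4/5 → (0, -4/5)
  seg 2: left by d6 = -314/25 → (314/25, -4/5)
  seg 3: right by d8 = -7/5 → (279/25, -4/5)
  seg 4: up by d8 = -7/5 → (279/25, -11/5)
  seg 5: left by d8 = -7/5 → (314/25, -11/5)
  seg 6: down by d5 = 7/3 → (314/25, -68/15)
  seg 7: left by d1 = 1 → (289/25, -68/15)
  seg 8: down by d5 = 7/3 → (289/25, -103/15)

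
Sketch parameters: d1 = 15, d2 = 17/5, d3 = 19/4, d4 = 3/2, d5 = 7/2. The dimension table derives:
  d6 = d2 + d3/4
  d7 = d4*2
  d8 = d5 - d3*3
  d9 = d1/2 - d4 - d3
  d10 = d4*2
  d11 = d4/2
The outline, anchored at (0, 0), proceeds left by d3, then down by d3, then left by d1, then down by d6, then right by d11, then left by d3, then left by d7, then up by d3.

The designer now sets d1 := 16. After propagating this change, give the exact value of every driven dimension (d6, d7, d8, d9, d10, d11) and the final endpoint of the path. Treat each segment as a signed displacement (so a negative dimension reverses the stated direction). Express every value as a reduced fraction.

Apply edit: d1 := 16
  d6 = d2 + d3/4 = 367/80
  d7 = d4*2 = 3
  d8 = d5 - d3*3 = -43/4
  d9 = d1/2 - d4 - d3 = 7/4
  d10 = d4*2 = 3
  d11 = d4/2 = 3/4
Walk from origin (0, 0):
  seg 1: left by d3 = 19/4 → (-19/4, 0)
  seg 2: down by d3 = 19/4 → (-19/4, -19/4)
  seg 3: left by d1 = 16 → (-83/4, -19/4)
  seg 4: down by d6 = 367/80 → (-83/4, -747/80)
  seg 5: right by d11 = 3/4 → (-20, -747/80)
  seg 6: left by d3 = 19/4 → (-99/4, -747/80)
  seg 7: left by d7 = 3 → (-111/4, -747/80)
  seg 8: up by d3 = 19/4 → (-111/4, -367/80)

d6 = 367/80
d7 = 3
d8 = -43/4
d9 = 7/4
d10 = 3
d11 = 3/4
endpoint = (-111/4, -367/80)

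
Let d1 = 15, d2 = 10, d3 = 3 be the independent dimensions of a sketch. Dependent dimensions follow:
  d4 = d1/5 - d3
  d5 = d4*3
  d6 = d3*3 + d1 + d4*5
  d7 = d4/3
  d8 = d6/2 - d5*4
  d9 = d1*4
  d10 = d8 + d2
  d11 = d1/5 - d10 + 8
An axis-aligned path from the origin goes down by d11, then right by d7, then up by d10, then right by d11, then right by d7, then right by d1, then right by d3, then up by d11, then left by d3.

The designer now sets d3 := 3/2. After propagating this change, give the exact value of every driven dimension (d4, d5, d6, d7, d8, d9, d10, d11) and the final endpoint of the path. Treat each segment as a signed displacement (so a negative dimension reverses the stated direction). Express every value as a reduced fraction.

d4 = 3/2
d5 = 9/2
d6 = 27
d7 = 1/2
d8 = -9/2
d9 = 60
d10 = 11/2
d11 = 11/2
endpoint = (43/2, 11/2)

Apply edit: d3 := 3/2
  d4 = d1/5 - d3 = 3/2
  d5 = d4*3 = 9/2
  d6 = d3*3 + d1 + d4*5 = 27
  d7 = d4/3 = 1/2
  d8 = d6/2 - d5*4 = -9/2
  d9 = d1*4 = 60
  d10 = d8 + d2 = 11/2
  d11 = d1/5 - d10 + 8 = 11/2
Walk from origin (0, 0):
  seg 1: down by d11 = 11/2 → (0, -11/2)
  seg 2: right by d7 = 1/2 → (1/2, -11/2)
  seg 3: up by d10 = 11/2 → (1/2, 0)
  seg 4: right by d11 = 11/2 → (6, 0)
  seg 5: right by d7 = 1/2 → (13/2, 0)
  seg 6: right by d1 = 15 → (43/2, 0)
  seg 7: right by d3 = 3/2 → (23, 0)
  seg 8: up by d11 = 11/2 → (23, 11/2)
  seg 9: left by d3 = 3/2 → (43/2, 11/2)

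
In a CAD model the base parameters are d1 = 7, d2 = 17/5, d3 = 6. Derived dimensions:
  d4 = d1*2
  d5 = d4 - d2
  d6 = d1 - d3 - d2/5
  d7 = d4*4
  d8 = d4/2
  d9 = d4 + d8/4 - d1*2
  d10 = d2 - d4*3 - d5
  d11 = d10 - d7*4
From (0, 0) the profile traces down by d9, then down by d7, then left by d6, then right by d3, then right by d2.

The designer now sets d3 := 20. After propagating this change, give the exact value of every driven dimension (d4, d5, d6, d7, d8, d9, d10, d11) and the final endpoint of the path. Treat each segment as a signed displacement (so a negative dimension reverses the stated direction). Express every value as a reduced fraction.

d4 = 14
d5 = 53/5
d6 = -342/25
d7 = 56
d8 = 7
d9 = 7/4
d10 = -246/5
d11 = -1366/5
endpoint = (927/25, -231/4)

Apply edit: d3 := 20
  d4 = d1*2 = 14
  d5 = d4 - d2 = 53/5
  d6 = d1 - d3 - d2/5 = -342/25
  d7 = d4*4 = 56
  d8 = d4/2 = 7
  d9 = d4 + d8/4 - d1*2 = 7/4
  d10 = d2 - d4*3 - d5 = -246/5
  d11 = d10 - d7*4 = -1366/5
Walk from origin (0, 0):
  seg 1: down by d9 = 7/4 → (0, -7/4)
  seg 2: down by d7 = 56 → (0, -231/4)
  seg 3: left by d6 = -342/25 → (342/25, -231/4)
  seg 4: right by d3 = 20 → (842/25, -231/4)
  seg 5: right by d2 = 17/5 → (927/25, -231/4)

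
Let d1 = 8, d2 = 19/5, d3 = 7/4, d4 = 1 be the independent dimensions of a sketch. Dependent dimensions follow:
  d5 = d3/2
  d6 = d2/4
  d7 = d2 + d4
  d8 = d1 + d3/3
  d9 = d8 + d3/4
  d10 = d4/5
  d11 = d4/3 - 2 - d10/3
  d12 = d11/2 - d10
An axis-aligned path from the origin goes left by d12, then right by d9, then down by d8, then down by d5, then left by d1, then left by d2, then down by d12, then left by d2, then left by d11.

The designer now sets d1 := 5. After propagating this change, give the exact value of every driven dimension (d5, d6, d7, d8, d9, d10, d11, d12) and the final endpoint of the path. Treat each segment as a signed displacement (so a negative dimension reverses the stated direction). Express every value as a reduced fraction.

d5 = 7/8
d6 = 19/20
d7 = 24/5
d8 = 67/12
d9 = 289/48
d10 = 1/5
d11 = -26/15
d12 = -16/15
endpoint = (-907/240, -647/120)

Apply edit: d1 := 5
  d5 = d3/2 = 7/8
  d6 = d2/4 = 19/20
  d7 = d2 + d4 = 24/5
  d8 = d1 + d3/3 = 67/12
  d9 = d8 + d3/4 = 289/48
  d10 = d4/5 = 1/5
  d11 = d4/3 - 2 - d10/3 = -26/15
  d12 = d11/2 - d10 = -16/15
Walk from origin (0, 0):
  seg 1: left by d12 = -16/15 → (16/15, 0)
  seg 2: right by d9 = 289/48 → (567/80, 0)
  seg 3: down by d8 = 67/12 → (567/80, -67/12)
  seg 4: down by d5 = 7/8 → (567/80, -155/24)
  seg 5: left by d1 = 5 → (167/80, -155/24)
  seg 6: left by d2 = 19/5 → (-137/80, -155/24)
  seg 7: down by d12 = -16/15 → (-137/80, -647/120)
  seg 8: left by d2 = 19/5 → (-441/80, -647/120)
  seg 9: left by d11 = -26/15 → (-907/240, -647/120)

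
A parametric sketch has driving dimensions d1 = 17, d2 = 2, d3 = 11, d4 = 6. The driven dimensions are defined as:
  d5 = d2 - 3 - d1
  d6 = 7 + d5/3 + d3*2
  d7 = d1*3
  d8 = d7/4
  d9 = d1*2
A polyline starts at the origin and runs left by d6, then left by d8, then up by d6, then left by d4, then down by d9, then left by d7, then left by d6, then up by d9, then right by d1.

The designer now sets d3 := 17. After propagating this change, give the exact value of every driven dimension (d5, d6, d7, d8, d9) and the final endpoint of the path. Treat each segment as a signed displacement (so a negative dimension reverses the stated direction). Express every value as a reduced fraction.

Apply edit: d3 := 17
  d5 = d2 - 3 - d1 = -18
  d6 = 7 + d5/3 + d3*2 = 35
  d7 = d1*3 = 51
  d8 = d7/4 = 51/4
  d9 = d1*2 = 34
Walk from origin (0, 0):
  seg 1: left by d6 = 35 → (-35, 0)
  seg 2: left by d8 = 51/4 → (-191/4, 0)
  seg 3: up by d6 = 35 → (-191/4, 35)
  seg 4: left by d4 = 6 → (-215/4, 35)
  seg 5: down by d9 = 34 → (-215/4, 1)
  seg 6: left by d7 = 51 → (-419/4, 1)
  seg 7: left by d6 = 35 → (-559/4, 1)
  seg 8: up by d9 = 34 → (-559/4, 35)
  seg 9: right by d1 = 17 → (-491/4, 35)

d5 = -18
d6 = 35
d7 = 51
d8 = 51/4
d9 = 34
endpoint = (-491/4, 35)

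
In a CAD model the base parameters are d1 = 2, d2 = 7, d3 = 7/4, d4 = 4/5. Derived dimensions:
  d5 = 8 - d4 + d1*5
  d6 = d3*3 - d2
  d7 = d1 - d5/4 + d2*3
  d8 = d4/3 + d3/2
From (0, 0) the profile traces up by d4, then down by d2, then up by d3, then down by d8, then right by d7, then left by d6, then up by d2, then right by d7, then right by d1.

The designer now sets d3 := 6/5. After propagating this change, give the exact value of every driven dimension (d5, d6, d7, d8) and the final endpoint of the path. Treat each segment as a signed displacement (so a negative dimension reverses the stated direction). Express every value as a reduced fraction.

Apply edit: d3 := 6/5
  d5 = 8 - d4 + d1*5 = 86/5
  d6 = d3*3 - d2 = -17/5
  d7 = d1 - d5/4 + d2*3 = 187/10
  d8 = d4/3 + d3/2 = 13/15
Walk from origin (0, 0):
  seg 1: up by d4 = 4/5 → (0, 4/5)
  seg 2: down by d2 = 7 → (0, -31/5)
  seg 3: up by d3 = 6/5 → (0, -5)
  seg 4: down by d8 = 13/15 → (0, -88/15)
  seg 5: right by d7 = 187/10 → (187/10, -88/15)
  seg 6: left by d6 = -17/5 → (221/10, -88/15)
  seg 7: up by d2 = 7 → (221/10, 17/15)
  seg 8: right by d7 = 187/10 → (204/5, 17/15)
  seg 9: right by d1 = 2 → (214/5, 17/15)

d5 = 86/5
d6 = -17/5
d7 = 187/10
d8 = 13/15
endpoint = (214/5, 17/15)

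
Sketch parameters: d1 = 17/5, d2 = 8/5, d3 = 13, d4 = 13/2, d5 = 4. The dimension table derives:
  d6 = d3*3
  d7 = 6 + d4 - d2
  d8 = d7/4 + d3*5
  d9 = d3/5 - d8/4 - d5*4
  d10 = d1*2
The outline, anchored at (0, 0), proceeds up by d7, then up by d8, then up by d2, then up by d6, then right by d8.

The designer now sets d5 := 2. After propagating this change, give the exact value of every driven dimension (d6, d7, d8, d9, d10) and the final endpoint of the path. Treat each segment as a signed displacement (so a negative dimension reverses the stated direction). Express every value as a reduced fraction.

d6 = 39
d7 = 109/10
d8 = 2709/40
d9 = -3573/160
d10 = 34/5
endpoint = (2709/40, 4769/40)

Apply edit: d5 := 2
  d6 = d3*3 = 39
  d7 = 6 + d4 - d2 = 109/10
  d8 = d7/4 + d3*5 = 2709/40
  d9 = d3/5 - d8/4 - d5*4 = -3573/160
  d10 = d1*2 = 34/5
Walk from origin (0, 0):
  seg 1: up by d7 = 109/10 → (0, 109/10)
  seg 2: up by d8 = 2709/40 → (0, 629/8)
  seg 3: up by d2 = 8/5 → (0, 3209/40)
  seg 4: up by d6 = 39 → (0, 4769/40)
  seg 5: right by d8 = 2709/40 → (2709/40, 4769/40)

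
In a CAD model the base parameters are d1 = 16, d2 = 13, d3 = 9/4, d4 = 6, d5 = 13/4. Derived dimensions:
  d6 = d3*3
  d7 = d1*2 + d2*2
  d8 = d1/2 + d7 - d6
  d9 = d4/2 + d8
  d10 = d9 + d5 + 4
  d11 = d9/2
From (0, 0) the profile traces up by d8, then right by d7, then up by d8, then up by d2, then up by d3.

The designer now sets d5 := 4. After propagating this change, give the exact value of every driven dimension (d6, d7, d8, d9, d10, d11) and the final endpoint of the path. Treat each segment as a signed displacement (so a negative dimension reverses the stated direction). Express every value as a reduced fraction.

Apply edit: d5 := 4
  d6 = d3*3 = 27/4
  d7 = d1*2 + d2*2 = 58
  d8 = d1/2 + d7 - d6 = 237/4
  d9 = d4/2 + d8 = 249/4
  d10 = d9 + d5 + 4 = 281/4
  d11 = d9/2 = 249/8
Walk from origin (0, 0):
  seg 1: up by d8 = 237/4 → (0, 237/4)
  seg 2: right by d7 = 58 → (58, 237/4)
  seg 3: up by d8 = 237/4 → (58, 237/2)
  seg 4: up by d2 = 13 → (58, 263/2)
  seg 5: up by d3 = 9/4 → (58, 535/4)

d6 = 27/4
d7 = 58
d8 = 237/4
d9 = 249/4
d10 = 281/4
d11 = 249/8
endpoint = (58, 535/4)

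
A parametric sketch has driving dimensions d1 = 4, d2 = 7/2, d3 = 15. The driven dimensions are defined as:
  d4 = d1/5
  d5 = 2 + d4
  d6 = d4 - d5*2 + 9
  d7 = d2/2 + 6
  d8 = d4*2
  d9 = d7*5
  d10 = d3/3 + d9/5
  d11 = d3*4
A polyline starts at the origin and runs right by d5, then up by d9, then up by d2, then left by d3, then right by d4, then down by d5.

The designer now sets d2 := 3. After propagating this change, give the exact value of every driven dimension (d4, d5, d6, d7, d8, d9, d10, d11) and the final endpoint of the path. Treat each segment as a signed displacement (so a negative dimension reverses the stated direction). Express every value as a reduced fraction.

d4 = 4/5
d5 = 14/5
d6 = 21/5
d7 = 15/2
d8 = 8/5
d9 = 75/2
d10 = 25/2
d11 = 60
endpoint = (-57/5, 377/10)

Apply edit: d2 := 3
  d4 = d1/5 = 4/5
  d5 = 2 + d4 = 14/5
  d6 = d4 - d5*2 + 9 = 21/5
  d7 = d2/2 + 6 = 15/2
  d8 = d4*2 = 8/5
  d9 = d7*5 = 75/2
  d10 = d3/3 + d9/5 = 25/2
  d11 = d3*4 = 60
Walk from origin (0, 0):
  seg 1: right by d5 = 14/5 → (14/5, 0)
  seg 2: up by d9 = 75/2 → (14/5, 75/2)
  seg 3: up by d2 = 3 → (14/5, 81/2)
  seg 4: left by d3 = 15 → (-61/5, 81/2)
  seg 5: right by d4 = 4/5 → (-57/5, 81/2)
  seg 6: down by d5 = 14/5 → (-57/5, 377/10)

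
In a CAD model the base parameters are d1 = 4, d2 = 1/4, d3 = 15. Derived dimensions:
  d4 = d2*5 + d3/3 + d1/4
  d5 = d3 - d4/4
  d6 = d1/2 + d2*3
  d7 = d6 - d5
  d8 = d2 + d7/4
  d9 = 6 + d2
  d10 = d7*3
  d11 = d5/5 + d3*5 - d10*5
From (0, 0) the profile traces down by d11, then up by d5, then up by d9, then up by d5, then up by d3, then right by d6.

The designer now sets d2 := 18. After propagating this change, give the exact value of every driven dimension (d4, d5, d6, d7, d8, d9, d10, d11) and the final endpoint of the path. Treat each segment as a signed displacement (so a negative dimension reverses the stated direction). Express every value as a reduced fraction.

Apply edit: d2 := 18
  d4 = d2*5 + d3/3 + d1/4 = 96
  d5 = d3 - d4/4 = -9
  d6 = d1/2 + d2*3 = 56
  d7 = d6 - d5 = 65
  d8 = d2 + d7/4 = 137/4
  d9 = 6 + d2 = 24
  d10 = d7*3 = 195
  d11 = d5/5 + d3*5 - d10*5 = -4509/5
Walk from origin (0, 0):
  seg 1: down by d11 = -4509/5 → (0, 4509/5)
  seg 2: up by d5 = -9 → (0, 4464/5)
  seg 3: up by d9 = 24 → (0, 4584/5)
  seg 4: up by d5 = -9 → (0, 4539/5)
  seg 5: up by d3 = 15 → (0, 4614/5)
  seg 6: right by d6 = 56 → (56, 4614/5)

d4 = 96
d5 = -9
d6 = 56
d7 = 65
d8 = 137/4
d9 = 24
d10 = 195
d11 = -4509/5
endpoint = (56, 4614/5)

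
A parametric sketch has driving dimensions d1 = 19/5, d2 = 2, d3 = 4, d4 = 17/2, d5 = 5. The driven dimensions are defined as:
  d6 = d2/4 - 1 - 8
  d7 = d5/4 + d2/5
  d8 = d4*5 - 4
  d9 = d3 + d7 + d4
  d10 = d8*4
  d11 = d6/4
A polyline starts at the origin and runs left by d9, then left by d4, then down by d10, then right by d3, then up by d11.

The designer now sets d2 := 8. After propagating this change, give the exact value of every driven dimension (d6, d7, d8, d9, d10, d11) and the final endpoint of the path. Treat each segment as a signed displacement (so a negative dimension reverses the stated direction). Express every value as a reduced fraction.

Apply edit: d2 := 8
  d6 = d2/4 - 1 - 8 = -7
  d7 = d5/4 + d2/5 = 57/20
  d8 = d4*5 - 4 = 77/2
  d9 = d3 + d7 + d4 = 307/20
  d10 = d8*4 = 154
  d11 = d6/4 = -7/4
Walk from origin (0, 0):
  seg 1: left by d9 = 307/20 → (-307/20, 0)
  seg 2: left by d4 = 17/2 → (-477/20, 0)
  seg 3: down by d10 = 154 → (-477/20, -154)
  seg 4: right by d3 = 4 → (-397/20, -154)
  seg 5: up by d11 = -7/4 → (-397/20, -623/4)

d6 = -7
d7 = 57/20
d8 = 77/2
d9 = 307/20
d10 = 154
d11 = -7/4
endpoint = (-397/20, -623/4)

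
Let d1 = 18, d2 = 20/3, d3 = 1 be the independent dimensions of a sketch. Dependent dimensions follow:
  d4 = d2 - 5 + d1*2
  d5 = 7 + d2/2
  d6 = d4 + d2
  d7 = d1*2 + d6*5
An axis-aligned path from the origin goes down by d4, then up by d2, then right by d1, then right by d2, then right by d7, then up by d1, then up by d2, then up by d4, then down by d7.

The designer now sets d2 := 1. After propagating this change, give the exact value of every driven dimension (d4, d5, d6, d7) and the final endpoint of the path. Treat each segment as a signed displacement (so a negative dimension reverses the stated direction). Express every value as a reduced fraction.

Apply edit: d2 := 1
  d4 = d2 - 5 + d1*2 = 32
  d5 = 7 + d2/2 = 15/2
  d6 = d4 + d2 = 33
  d7 = d1*2 + d6*5 = 201
Walk from origin (0, 0):
  seg 1: down by d4 = 32 → (0, -32)
  seg 2: up by d2 = 1 → (0, -31)
  seg 3: right by d1 = 18 → (18, -31)
  seg 4: right by d2 = 1 → (19, -31)
  seg 5: right by d7 = 201 → (220, -31)
  seg 6: up by d1 = 18 → (220, -13)
  seg 7: up by d2 = 1 → (220, -12)
  seg 8: up by d4 = 32 → (220, 20)
  seg 9: down by d7 = 201 → (220, -181)

d4 = 32
d5 = 15/2
d6 = 33
d7 = 201
endpoint = (220, -181)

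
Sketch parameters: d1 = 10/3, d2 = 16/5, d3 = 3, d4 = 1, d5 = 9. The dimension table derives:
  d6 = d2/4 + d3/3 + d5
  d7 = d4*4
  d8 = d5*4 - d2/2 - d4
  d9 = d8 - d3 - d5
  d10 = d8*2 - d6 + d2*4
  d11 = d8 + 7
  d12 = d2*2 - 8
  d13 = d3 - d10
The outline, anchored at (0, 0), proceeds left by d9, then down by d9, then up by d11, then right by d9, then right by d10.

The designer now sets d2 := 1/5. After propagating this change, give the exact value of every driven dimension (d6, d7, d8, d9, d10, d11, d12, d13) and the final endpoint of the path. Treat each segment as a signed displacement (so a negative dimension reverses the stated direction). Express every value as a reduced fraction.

Apply edit: d2 := 1/5
  d6 = d2/4 + d3/3 + d5 = 201/20
  d7 = d4*4 = 4
  d8 = d5*4 - d2/2 - d4 = 349/10
  d9 = d8 - d3 - d5 = 229/10
  d10 = d8*2 - d6 + d2*4 = 1211/20
  d11 = d8 + 7 = 419/10
  d12 = d2*2 - 8 = -38/5
  d13 = d3 - d10 = -1151/20
Walk from origin (0, 0):
  seg 1: left by d9 = 229/10 → (-229/10, 0)
  seg 2: down by d9 = 229/10 → (-229/10, -229/10)
  seg 3: up by d11 = 419/10 → (-229/10, 19)
  seg 4: right by d9 = 229/10 → (0, 19)
  seg 5: right by d10 = 1211/20 → (1211/20, 19)

d6 = 201/20
d7 = 4
d8 = 349/10
d9 = 229/10
d10 = 1211/20
d11 = 419/10
d12 = -38/5
d13 = -1151/20
endpoint = (1211/20, 19)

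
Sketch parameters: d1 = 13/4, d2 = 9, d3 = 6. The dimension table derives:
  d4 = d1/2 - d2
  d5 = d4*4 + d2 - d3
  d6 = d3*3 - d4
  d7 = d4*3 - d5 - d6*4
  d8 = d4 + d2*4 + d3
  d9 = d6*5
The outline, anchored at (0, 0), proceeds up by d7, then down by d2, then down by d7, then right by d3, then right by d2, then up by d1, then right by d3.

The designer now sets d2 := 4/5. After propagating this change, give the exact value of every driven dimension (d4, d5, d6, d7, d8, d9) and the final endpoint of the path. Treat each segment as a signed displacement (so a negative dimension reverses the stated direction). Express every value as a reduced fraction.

d4 = 33/40
d5 = -19/10
d6 = 687/40
d7 = -2573/40
d8 = 401/40
d9 = 687/8
endpoint = (64/5, 49/20)

Apply edit: d2 := 4/5
  d4 = d1/2 - d2 = 33/40
  d5 = d4*4 + d2 - d3 = -19/10
  d6 = d3*3 - d4 = 687/40
  d7 = d4*3 - d5 - d6*4 = -2573/40
  d8 = d4 + d2*4 + d3 = 401/40
  d9 = d6*5 = 687/8
Walk from origin (0, 0):
  seg 1: up by d7 = -2573/40 → (0, -2573/40)
  seg 2: down by d2 = 4/5 → (0, -521/8)
  seg 3: down by d7 = -2573/40 → (0, -4/5)
  seg 4: right by d3 = 6 → (6, -4/5)
  seg 5: right by d2 = 4/5 → (34/5, -4/5)
  seg 6: up by d1 = 13/4 → (34/5, 49/20)
  seg 7: right by d3 = 6 → (64/5, 49/20)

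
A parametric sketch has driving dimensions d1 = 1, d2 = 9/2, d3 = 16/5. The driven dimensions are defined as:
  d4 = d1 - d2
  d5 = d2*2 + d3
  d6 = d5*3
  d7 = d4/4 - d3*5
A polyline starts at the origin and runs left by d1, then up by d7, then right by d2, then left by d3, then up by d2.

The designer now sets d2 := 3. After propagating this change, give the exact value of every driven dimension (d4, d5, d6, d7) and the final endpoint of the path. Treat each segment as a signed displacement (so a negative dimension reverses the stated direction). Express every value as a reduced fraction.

d4 = -2
d5 = 46/5
d6 = 138/5
d7 = -33/2
endpoint = (-6/5, -27/2)

Apply edit: d2 := 3
  d4 = d1 - d2 = -2
  d5 = d2*2 + d3 = 46/5
  d6 = d5*3 = 138/5
  d7 = d4/4 - d3*5 = -33/2
Walk from origin (0, 0):
  seg 1: left by d1 = 1 → (-1, 0)
  seg 2: up by d7 = -33/2 → (-1, -33/2)
  seg 3: right by d2 = 3 → (2, -33/2)
  seg 4: left by d3 = 16/5 → (-6/5, -33/2)
  seg 5: up by d2 = 3 → (-6/5, -27/2)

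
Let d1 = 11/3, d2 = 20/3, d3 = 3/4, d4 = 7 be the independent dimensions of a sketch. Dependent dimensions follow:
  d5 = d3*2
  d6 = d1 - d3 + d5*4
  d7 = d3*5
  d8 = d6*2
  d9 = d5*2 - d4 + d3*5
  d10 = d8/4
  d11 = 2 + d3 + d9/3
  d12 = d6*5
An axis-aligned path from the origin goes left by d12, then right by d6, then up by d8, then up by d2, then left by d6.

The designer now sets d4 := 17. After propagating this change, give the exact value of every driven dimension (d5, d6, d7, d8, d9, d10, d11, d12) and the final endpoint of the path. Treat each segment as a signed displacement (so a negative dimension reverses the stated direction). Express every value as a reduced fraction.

Apply edit: d4 := 17
  d5 = d3*2 = 3/2
  d6 = d1 - d3 + d5*4 = 107/12
  d7 = d3*5 = 15/4
  d8 = d6*2 = 107/6
  d9 = d5*2 - d4 + d3*5 = -41/4
  d10 = d8/4 = 107/24
  d11 = 2 + d3 + d9/3 = -2/3
  d12 = d6*5 = 535/12
Walk from origin (0, 0):
  seg 1: left by d12 = 535/12 → (-535/12, 0)
  seg 2: right by d6 = 107/12 → (-107/3, 0)
  seg 3: up by d8 = 107/6 → (-107/3, 107/6)
  seg 4: up by d2 = 20/3 → (-107/3, 49/2)
  seg 5: left by d6 = 107/12 → (-535/12, 49/2)

d5 = 3/2
d6 = 107/12
d7 = 15/4
d8 = 107/6
d9 = -41/4
d10 = 107/24
d11 = -2/3
d12 = 535/12
endpoint = (-535/12, 49/2)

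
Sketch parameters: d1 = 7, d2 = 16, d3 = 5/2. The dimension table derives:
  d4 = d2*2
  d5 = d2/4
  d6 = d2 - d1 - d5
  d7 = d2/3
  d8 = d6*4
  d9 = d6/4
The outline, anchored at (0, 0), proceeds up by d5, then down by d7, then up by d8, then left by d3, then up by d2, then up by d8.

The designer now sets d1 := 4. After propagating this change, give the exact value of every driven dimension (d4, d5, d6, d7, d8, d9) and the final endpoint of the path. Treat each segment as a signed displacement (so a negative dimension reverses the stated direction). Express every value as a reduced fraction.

Apply edit: d1 := 4
  d4 = d2*2 = 32
  d5 = d2/4 = 4
  d6 = d2 - d1 - d5 = 8
  d7 = d2/3 = 16/3
  d8 = d6*4 = 32
  d9 = d6/4 = 2
Walk from origin (0, 0):
  seg 1: up by d5 = 4 → (0, 4)
  seg 2: down by d7 = 16/3 → (0, -4/3)
  seg 3: up by d8 = 32 → (0, 92/3)
  seg 4: left by d3 = 5/2 → (-5/2, 92/3)
  seg 5: up by d2 = 16 → (-5/2, 140/3)
  seg 6: up by d8 = 32 → (-5/2, 236/3)

d4 = 32
d5 = 4
d6 = 8
d7 = 16/3
d8 = 32
d9 = 2
endpoint = (-5/2, 236/3)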